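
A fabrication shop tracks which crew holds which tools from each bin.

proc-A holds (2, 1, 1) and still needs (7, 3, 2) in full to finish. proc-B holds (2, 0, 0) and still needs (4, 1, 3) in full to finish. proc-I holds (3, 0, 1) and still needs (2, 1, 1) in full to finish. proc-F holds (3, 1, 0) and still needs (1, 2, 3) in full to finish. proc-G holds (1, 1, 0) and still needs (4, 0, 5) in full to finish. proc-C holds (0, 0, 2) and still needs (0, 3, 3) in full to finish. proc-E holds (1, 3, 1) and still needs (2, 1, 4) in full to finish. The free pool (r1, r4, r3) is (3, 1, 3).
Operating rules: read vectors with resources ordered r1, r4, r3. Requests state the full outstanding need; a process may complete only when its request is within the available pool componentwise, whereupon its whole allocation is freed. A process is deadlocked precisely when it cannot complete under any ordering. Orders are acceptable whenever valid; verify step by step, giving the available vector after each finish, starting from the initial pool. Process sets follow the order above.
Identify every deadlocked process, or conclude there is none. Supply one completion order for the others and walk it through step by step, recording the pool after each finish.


No process is deadlocked.
Key observation: proc-I leads a chain of completions in which each release enables another process.
One completion order for the rest: proc-I, proc-E, proc-B, proc-A, proc-C, proc-G, proc-F. Step-by-step check:
  pool = (3, 1, 3)
  proc-I: need (2, 1, 1) fits (3, 1, 3); releases (3, 0, 1), pool now (6, 1, 4)
  proc-E: need (2, 1, 4) fits (6, 1, 4); releases (1, 3, 1), pool now (7, 4, 5)
  proc-B: need (4, 1, 3) fits (7, 4, 5); releases (2, 0, 0), pool now (9, 4, 5)
  proc-A: need (7, 3, 2) fits (9, 4, 5); releases (2, 1, 1), pool now (11, 5, 6)
  proc-C: need (0, 3, 3) fits (11, 5, 6); releases (0, 0, 2), pool now (11, 5, 8)
  proc-G: need (4, 0, 5) fits (11, 5, 8); releases (1, 1, 0), pool now (12, 6, 8)
  proc-F: need (1, 2, 3) fits (12, 6, 8); releases (3, 1, 0), pool now (15, 7, 8)


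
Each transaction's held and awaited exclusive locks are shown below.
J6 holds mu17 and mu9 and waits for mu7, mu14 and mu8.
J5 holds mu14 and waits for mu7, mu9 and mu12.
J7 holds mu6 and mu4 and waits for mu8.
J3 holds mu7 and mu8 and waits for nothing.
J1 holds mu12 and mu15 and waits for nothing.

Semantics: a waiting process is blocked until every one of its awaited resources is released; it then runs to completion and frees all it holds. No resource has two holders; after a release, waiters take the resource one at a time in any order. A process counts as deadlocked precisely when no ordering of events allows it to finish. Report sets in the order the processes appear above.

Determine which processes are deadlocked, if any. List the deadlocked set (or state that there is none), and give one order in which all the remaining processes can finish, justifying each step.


Deadlocked: J6 and J5.
Key observation: the cycle J6 -> J5 -> J6 can never break — each member waits on the next; no other process is dragged down with it.
A valid finishing order for the others: J1, J3, J7.
Verifying each step:
  run J1 (it waits on nothing); releases mu12 and mu15
  run J3 (it waits on nothing); releases mu7 and mu8
  J7 waits on mu8 — all released -> runs and releases mu6 and mu4


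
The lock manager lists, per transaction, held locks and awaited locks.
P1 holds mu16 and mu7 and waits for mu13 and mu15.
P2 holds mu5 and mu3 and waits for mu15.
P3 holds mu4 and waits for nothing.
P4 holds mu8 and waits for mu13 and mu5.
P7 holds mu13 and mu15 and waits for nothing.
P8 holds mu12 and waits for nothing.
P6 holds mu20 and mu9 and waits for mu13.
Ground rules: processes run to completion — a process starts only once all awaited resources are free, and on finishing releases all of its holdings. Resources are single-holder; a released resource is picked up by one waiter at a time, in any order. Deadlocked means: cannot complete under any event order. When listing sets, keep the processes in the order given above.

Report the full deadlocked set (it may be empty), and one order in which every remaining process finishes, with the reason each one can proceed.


Nothing here is deadlocked.
Key observation: although several processes wait, no cycle exists — each chain bottoms out at a free runner.
A valid finishing order for the others: P8, P7, P2, P6, P1, P4, P3.
Walking it through:
  P8: no waits; runs immediately, freeing mu12
  P7: no waits; runs immediately, freeing mu13 and mu15
  run P2 (all its waits — mu15 — are resolved); releases mu5 and mu3
  run P6 (all its waits — mu13 — are resolved); releases mu20 and mu9
  run P1 (all its waits — mu13 and mu15 — are resolved); releases mu16 and mu7
  run P4 (all its waits — mu13 and mu5 — are resolved); releases mu8
  P3: no waits; runs immediately, freeing mu4


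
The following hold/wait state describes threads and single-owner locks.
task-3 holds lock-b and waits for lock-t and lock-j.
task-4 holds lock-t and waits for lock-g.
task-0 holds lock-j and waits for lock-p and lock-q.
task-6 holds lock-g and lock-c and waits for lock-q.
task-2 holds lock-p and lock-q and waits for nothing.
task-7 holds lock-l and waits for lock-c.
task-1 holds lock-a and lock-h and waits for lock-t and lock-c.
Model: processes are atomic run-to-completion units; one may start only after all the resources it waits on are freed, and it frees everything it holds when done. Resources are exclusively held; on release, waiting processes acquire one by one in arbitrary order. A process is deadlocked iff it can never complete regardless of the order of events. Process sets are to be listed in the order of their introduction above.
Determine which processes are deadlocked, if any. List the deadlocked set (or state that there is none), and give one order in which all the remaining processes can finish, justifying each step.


No process is deadlocked.
Key observation: the wait relation is loop-free; peeling off processes with no waits unwinds the whole state.
A valid finishing order for the others: task-2, task-0, task-6, task-4, task-3, task-7, task-1.
Step-by-step check:
  run task-2 (it waits on nothing); releases lock-p and lock-q
  task-0: everything it awaited (lock-p and lock-q) is free; runs, freeing lock-j
  task-6: everything it awaited (lock-q) is free; runs, freeing lock-g and lock-c
  task-4: everything it awaited (lock-g) is free; runs, freeing lock-t
  task-3: everything it awaited (lock-t and lock-j) is free; runs, freeing lock-b
  task-7: everything it awaited (lock-c) is free; runs, freeing lock-l
  task-1: everything it awaited (lock-t and lock-c) is free; runs, freeing lock-a and lock-h


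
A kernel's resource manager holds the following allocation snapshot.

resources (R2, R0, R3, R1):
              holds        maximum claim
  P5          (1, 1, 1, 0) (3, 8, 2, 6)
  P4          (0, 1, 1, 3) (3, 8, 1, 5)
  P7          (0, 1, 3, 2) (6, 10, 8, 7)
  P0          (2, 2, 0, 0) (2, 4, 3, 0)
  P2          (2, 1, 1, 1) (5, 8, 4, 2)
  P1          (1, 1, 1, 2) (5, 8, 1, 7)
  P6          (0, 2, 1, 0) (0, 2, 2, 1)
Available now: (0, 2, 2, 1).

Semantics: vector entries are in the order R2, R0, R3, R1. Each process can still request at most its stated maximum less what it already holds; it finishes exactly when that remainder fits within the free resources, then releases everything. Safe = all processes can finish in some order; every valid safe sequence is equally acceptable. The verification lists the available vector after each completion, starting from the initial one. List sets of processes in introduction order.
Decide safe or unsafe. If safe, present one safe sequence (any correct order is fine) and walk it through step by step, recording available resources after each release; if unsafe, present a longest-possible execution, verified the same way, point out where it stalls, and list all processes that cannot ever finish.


The state is UNSAFE.
Key observation: even finishing P6, P0 leaves just (2, 6, 3, 1) free — too little R0 for any of the remaining processes.
Going as far as possible: P6, P0; after that, nothing fits. Verifying each step:
  pool = (0, 2, 2, 1)
  run P6 (needs (0, 0, 1, 1), free (0, 2, 2, 1)); after release of (0, 2, 1, 0) the pool is (0, 4, 3, 1)
  run P0 (needs (0, 2, 3, 0), free (0, 4, 3, 1)); after release of (2, 2, 0, 0) the pool is (2, 6, 3, 1)
  P5 still needs (2, 7, 1, 6) but only (2, 6, 3, 1) is free — short on R0 and R1
  P4 still needs (3, 7, 0, 2) but only (2, 6, 3, 1) is free — short on R2, R0 and R1
  P7 still needs (6, 9, 5, 5) but only (2, 6, 3, 1) is free — short on R2, R0, R3 and R1
  P2 still needs (3, 7, 3, 1) but only (2, 6, 3, 1) is free — short on R2 and R0
  P1 still needs (4, 7, 0, 5) but only (2, 6, 3, 1) is free — short on R2, R0 and R1
Processes that can never finish: P5, P4, P7, P2 and P1.


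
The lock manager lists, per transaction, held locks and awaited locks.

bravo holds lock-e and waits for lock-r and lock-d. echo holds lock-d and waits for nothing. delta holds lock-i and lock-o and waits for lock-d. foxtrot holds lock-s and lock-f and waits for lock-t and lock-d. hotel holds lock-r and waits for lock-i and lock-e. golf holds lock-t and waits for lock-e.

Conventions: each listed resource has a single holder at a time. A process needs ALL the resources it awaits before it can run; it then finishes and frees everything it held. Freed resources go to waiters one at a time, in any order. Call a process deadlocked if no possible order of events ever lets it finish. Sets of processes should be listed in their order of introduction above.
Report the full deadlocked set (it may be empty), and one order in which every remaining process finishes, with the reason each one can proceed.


The deadlocked set is bravo, foxtrot, hotel and golf.
Key observation: bravo -> hotel -> bravo is a circular wait — nothing in it can go first; foxtrot and golf wait into the deadlock from upstream.
One completion order for the rest: echo, delta.
Verifying each step:
  echo: no waits; runs immediately, freeing lock-d
  delta: everything it awaited (lock-d) is free; runs, freeing lock-i and lock-o


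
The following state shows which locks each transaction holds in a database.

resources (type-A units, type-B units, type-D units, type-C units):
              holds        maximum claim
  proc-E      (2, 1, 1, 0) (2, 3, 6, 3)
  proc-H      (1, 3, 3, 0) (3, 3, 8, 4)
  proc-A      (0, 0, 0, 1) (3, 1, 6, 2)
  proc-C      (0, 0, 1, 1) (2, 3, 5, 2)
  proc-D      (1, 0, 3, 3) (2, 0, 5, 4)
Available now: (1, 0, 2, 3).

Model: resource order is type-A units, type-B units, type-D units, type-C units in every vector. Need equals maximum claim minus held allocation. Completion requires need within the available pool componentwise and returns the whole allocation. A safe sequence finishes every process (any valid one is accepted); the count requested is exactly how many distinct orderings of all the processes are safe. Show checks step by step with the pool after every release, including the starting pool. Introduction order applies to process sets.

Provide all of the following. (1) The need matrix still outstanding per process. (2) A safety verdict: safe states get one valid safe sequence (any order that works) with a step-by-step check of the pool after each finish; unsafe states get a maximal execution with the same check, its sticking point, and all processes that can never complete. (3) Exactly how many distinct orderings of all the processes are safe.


(1) Need matrix, components ordered type-A units, type-B units, type-D units, type-C units:
  proc-E: (0, 2, 5, 3)
  proc-H: (2, 0, 5, 4)
  proc-A: (3, 1, 6, 1)
  proc-C: (2, 3, 4, 1)
  proc-D: (1, 0, 2, 1)
(2) The state is SAFE; one workable sequence: proc-D, proc-H, proc-A, proc-C, proc-E.
Key observation: proc-D is the earliest step where a requested resource binds exactly: need (1, 0, 2, 1), pool (1, 0, 2, 3) at its turn.
Walking it through:
  pool = (1, 0, 2, 3)
  proc-D needs (1, 0, 2, 1) <= (1, 0, 2, 3) -> finishes; pool += (1, 0, 3, 3) = (2, 0, 5, 6)
  proc-H needs (2, 0, 5, 4) <= (2, 0, 5, 6) -> finishes; pool += (1, 3, 3, 0) = (3, 3, 8, 6)
  proc-A needs (3, 1, 6, 1) <= (3, 3, 8, 6) -> finishes; pool += (0, 0, 0, 1) = (3, 3, 8, 7)
  proc-C needs (2, 3, 4, 1) <= (3, 3, 8, 7) -> finishes; pool += (0, 0, 1, 1) = (3, 3, 9, 8)
  proc-E needs (0, 2, 5, 3) <= (3, 3, 9, 8) -> finishes; pool += (2, 1, 1, 0) = (5, 4, 10, 8)
(3) Exactly 6 of the possible complete orderings are safe sequences.


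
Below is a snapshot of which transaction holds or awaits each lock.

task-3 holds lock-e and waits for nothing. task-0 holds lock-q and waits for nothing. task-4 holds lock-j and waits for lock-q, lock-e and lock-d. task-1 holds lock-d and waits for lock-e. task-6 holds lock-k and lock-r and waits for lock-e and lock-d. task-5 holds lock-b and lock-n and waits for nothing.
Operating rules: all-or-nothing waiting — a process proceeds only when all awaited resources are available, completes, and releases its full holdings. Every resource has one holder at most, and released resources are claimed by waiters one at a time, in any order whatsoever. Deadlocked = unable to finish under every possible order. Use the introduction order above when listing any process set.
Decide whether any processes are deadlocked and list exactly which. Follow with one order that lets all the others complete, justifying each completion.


The deadlocked set is empty.
Key observation: the waits form no ring: some process can always run, and its releases unblock the others one by one.
The rest can finish in the order task-3, task-5, task-0, task-1, task-4, task-6.
Step-by-step check:
  task-3 waits on nothing -> runs at once and releases lock-e
  task-5 waits on nothing -> runs at once and releases lock-b and lock-n
  task-0 waits on nothing -> runs at once and releases lock-q
  task-1 waits on lock-e — all released -> runs and releases lock-d
  task-4 waits on lock-q, lock-e and lock-d — all released -> runs and releases lock-j
  task-6 waits on lock-e and lock-d — all released -> runs and releases lock-k and lock-r


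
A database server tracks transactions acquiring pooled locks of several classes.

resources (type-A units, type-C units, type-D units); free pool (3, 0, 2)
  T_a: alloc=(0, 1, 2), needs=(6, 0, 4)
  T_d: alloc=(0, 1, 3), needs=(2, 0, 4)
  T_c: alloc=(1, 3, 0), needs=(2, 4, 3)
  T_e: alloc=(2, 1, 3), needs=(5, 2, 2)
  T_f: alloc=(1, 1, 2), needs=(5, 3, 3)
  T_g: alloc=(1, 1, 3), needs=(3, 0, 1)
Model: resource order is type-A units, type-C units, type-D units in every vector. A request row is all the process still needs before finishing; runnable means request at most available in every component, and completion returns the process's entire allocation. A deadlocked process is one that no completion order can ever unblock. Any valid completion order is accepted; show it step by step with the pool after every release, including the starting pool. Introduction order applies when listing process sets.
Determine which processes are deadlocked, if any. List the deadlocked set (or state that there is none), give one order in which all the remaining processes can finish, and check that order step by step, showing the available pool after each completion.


Deadlocked set: T_a, T_c, T_e and T_f.
Key observation: after T_g, T_d the pool peaks at (4, 2, 8), and each blocked process is short somewhere: T_a on type-A units; T_c on type-C units; T_e on type-A units; T_f on type-A units, type-C units.
One completion order for the rest: T_g, T_d. Check, step by step:
  pool = (3, 0, 2)
  T_g needs (3, 0, 1) <= (3, 0, 2) -> finishes; pool += (1, 1, 3) = (4, 1, 5)
  T_d needs (2, 0, 4) <= (4, 1, 5) -> finishes; pool += (0, 1, 3) = (4, 2, 8)
The stuck group stays short no matter what:
  T_a still needs (6, 0, 4) but only (4, 2, 8) is free — short on type-A units
  T_c still needs (2, 4, 3) but only (4, 2, 8) is free — short on type-C units
  T_e still needs (5, 2, 2) but only (4, 2, 8) is free — short on type-A units
  T_f still needs (5, 3, 3) but only (4, 2, 8) is free — short on type-A units and type-C units


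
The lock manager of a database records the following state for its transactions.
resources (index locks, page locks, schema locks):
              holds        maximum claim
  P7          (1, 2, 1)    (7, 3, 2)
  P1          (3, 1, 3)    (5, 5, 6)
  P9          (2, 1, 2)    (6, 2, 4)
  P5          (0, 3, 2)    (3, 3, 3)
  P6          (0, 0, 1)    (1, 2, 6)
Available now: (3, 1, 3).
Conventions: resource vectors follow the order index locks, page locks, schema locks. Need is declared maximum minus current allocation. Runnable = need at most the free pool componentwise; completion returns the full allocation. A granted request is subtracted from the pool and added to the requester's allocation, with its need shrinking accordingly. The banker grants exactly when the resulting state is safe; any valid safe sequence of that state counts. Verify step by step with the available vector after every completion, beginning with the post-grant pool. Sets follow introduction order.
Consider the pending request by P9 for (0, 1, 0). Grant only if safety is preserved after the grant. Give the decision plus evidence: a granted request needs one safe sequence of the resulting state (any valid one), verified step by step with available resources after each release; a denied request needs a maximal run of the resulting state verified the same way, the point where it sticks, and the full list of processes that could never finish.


DENY: after the grant no complete ordering would exist.
Key observation: after P5, P6 the pool peaks at (3, 3, 6), and each blocked process is short somewhere: P7 on index locks; P1 on page locks; P9 on index locks.
On the post-grant state, P5, P6 is a maximal run — nothing extends it. Walking it through:
  pool = (3, 0, 3)
  P5 needs (3, 0, 1) <= (3, 0, 3) -> finishes; pool += (0, 3, 2) = (3, 3, 5)
  P6 needs (1, 2, 5) <= (3, 3, 5) -> finishes; pool += (0, 0, 1) = (3, 3, 6)
  blocked: P7 wants (6, 1, 1), pool (3, 3, 6) — not enough index locks
  blocked: P1 wants (2, 4, 3), pool (3, 3, 6) — not enough page locks
  blocked: P9 wants (4, 0, 2), pool (3, 3, 6) — not enough index locks
Post-grant, the permanently blocked set is P7, P1 and P9.


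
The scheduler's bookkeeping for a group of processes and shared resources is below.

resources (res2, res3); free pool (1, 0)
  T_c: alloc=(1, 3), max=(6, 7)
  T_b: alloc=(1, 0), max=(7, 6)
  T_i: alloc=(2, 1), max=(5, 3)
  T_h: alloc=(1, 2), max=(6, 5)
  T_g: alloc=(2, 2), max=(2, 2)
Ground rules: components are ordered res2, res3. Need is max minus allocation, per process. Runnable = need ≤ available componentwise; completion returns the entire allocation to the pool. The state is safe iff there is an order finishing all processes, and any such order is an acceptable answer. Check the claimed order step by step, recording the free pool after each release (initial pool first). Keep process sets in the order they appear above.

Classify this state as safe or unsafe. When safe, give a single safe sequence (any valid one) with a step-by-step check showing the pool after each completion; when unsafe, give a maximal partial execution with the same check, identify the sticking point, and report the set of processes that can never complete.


SAFE — a valid safe sequence is T_g, T_i, T_h, T_c, T_b.
Key observation: the first exact fit in this order is T_i — it needs (3, 2) with (3, 2) free, meeting a requested resource to the last unit.
Walking it through:
  pool = (1, 0)
  T_g: need (0, 0) fits (1, 0); releases (2, 2), pool now (3, 2)
  T_i: need (3, 2) fits (3, 2); releases (2, 1), pool now (5, 3)
  T_h: need (5, 3) fits (5, 3); releases (1, 2), pool now (6, 5)
  T_c: need (5, 4) fits (6, 5); releases (1, 3), pool now (7, 8)
  T_b: need (6, 6) fits (7, 8); releases (1, 0), pool now (8, 8)


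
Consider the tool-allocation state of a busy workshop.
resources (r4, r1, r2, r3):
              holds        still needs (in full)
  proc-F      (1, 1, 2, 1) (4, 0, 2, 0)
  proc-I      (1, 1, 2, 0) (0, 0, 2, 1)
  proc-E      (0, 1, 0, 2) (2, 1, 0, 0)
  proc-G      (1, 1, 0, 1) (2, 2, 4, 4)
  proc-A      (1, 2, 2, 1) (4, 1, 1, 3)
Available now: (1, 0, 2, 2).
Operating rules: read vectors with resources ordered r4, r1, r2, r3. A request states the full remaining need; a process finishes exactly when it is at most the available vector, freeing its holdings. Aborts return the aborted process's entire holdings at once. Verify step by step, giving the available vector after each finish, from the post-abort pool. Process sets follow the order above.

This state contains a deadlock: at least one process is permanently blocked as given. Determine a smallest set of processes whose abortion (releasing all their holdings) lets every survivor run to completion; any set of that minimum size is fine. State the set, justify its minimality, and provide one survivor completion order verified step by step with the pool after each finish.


The answer: abort proc-F.
Key observation: before aborting proc-F, proc-A was permanently blocked — no order could ever run it; afterwards it completes at step 4.
Why nothing smaller works: aborting no one leaves the state deadlocked as given.
Survivors finish in the order: proc-E, proc-G, proc-I, proc-A. Check, step by step (pool after the aborts first):
  pool = (2, 1, 4, 3)
  proc-E needs (2, 1, 0, 0) <= (2, 1, 4, 3) -> finishes; pool += (0, 1, 0, 2) = (2, 2, 4, 5)
  proc-G needs (2, 2, 4, 4) <= (2, 2, 4, 5) -> finishes; pool += (1, 1, 0, 1) = (3, 3, 4, 6)
  proc-I needs (0, 0, 2, 1) <= (3, 3, 4, 6) -> finishes; pool += (1, 1, 2, 0) = (4, 4, 6, 6)
  proc-A needs (4, 1, 1, 3) <= (4, 4, 6, 6) -> finishes; pool += (1, 2, 2, 1) = (5, 6, 8, 7)


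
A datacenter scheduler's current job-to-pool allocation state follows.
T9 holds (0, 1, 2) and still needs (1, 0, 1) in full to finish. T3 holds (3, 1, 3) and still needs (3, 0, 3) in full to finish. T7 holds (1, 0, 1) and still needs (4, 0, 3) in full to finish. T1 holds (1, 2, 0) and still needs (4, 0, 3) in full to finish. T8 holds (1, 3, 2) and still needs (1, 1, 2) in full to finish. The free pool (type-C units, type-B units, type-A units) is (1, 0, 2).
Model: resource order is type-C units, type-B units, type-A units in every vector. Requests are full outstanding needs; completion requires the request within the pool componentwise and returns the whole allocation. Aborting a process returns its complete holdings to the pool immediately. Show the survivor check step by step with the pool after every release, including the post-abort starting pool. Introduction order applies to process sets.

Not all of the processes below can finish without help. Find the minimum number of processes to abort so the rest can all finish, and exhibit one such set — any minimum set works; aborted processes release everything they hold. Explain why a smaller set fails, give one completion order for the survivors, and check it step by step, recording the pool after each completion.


The answer: abort T1.
Key observation: before aborting T1, T3 was permanently blocked — no order could ever run it; afterwards it completes at step 3.
Minimality: the empty abort set fails — the state is deadlocked as it stands.
One survivor order: T9, T8, T3, T7. Step-by-step check (post-abort pool first):
  pool = (2, 2, 2)
  T9 needs (1, 0, 1) <= (2, 2, 2) -> finishes; pool += (0, 1, 2) = (2, 3, 4)
  T8 needs (1, 1, 2) <= (2, 3, 4) -> finishes; pool += (1, 3, 2) = (3, 6, 6)
  T3 needs (3, 0, 3) <= (3, 6, 6) -> finishes; pool += (3, 1, 3) = (6, 7, 9)
  T7 needs (4, 0, 3) <= (6, 7, 9) -> finishes; pool += (1, 0, 1) = (7, 7, 10)


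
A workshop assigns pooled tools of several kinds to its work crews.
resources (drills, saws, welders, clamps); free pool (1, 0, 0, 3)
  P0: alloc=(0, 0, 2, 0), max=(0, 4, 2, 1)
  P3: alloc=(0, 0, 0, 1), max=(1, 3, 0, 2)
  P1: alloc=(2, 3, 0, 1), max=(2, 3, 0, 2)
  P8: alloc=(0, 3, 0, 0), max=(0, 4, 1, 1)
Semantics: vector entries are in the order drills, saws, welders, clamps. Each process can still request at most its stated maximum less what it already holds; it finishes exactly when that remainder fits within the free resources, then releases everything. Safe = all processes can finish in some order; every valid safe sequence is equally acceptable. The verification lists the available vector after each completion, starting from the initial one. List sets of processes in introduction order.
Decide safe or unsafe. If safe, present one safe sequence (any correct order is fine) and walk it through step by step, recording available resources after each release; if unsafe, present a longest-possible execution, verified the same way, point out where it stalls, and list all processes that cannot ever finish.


The state is UNSAFE.
Key observation: after P1, P3 the pool peaks at (3, 3, 0, 5), and each blocked process is short somewhere: P0 on saws; P8 on welders.
A maximal execution: P1, P3 — then nothing else fits. Verifying each step:
  pool = (1, 0, 0, 3)
  P1: need (0, 0, 0, 1) fits (1, 0, 0, 3); releases (2, 3, 0, 1), pool now (3, 3, 0, 4)
  P3: need (1, 3, 0, 1) fits (3, 3, 0, 4); releases (0, 0, 0, 1), pool now (3, 3, 0, 5)
  P0 still needs (0, 4, 0, 1) but only (3, 3, 0, 5) is free — short on saws
  P8 still needs (0, 1, 1, 1) but only (3, 3, 0, 5) is free — short on welders
Never able to finish: P0 and P8.


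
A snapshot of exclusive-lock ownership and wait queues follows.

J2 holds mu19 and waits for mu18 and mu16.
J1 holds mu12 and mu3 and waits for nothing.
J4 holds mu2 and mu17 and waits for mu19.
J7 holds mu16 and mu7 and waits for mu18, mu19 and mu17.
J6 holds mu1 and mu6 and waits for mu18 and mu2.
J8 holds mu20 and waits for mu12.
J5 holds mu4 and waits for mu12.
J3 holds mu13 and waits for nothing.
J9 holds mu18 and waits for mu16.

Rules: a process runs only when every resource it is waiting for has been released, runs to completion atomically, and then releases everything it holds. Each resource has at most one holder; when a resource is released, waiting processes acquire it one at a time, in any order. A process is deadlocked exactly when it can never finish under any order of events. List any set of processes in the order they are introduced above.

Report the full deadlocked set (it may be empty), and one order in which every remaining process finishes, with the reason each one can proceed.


The deadlocked set is J2, J4, J7, J6 and J9.
Key observation: J2 -> J7 -> J2 is a circular wait — nothing in it can go first; J4 and J9 are caught in further circular waits and J6 waits into the deadlock from upstream.
The rest can finish in the order J3, J1, J8, J5.
Walking it through:
  run J3 (it waits on nothing); releases mu13
  run J1 (it waits on nothing); releases mu12 and mu3
  run J8 (all its waits — mu12 — are resolved); releases mu20
  run J5 (all its waits — mu12 — are resolved); releases mu4


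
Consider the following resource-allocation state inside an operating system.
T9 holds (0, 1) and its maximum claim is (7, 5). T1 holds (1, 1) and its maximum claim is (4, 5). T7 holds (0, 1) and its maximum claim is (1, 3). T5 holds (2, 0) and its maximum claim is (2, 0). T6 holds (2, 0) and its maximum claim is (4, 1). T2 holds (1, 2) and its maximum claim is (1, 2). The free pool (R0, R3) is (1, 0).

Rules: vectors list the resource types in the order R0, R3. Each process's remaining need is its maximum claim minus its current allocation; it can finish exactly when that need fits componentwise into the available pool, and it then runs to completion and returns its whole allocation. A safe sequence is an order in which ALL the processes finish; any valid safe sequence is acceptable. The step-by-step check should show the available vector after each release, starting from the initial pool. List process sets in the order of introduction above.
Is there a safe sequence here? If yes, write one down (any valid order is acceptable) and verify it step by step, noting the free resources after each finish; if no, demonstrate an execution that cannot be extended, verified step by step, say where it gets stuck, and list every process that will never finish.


UNSAFE — no complete ordering exists.
Key observation: the pool after T5, T2, T6, T7 is (6, 3); every surviving request exceeds it in R3, so progress ends there.
The run T5, T2, T6, T7 cannot be extended any further. Verifying each step:
  pool = (1, 0)
  T5 needs (0, 0) <= (1, 0) -> finishes; pool += (2, 0) = (3, 0)
  T2 needs (0, 0) <= (3, 0) -> finishes; pool += (1, 2) = (4, 2)
  T6 needs (2, 1) <= (4, 2) -> finishes; pool += (2, 0) = (6, 2)
  T7 needs (1, 2) <= (6, 2) -> finishes; pool += (0, 1) = (6, 3)
  blocked: T9 wants (7, 4), pool (6, 3) — not enough R0 and R3
  blocked: T1 wants (3, 4), pool (6, 3) — not enough R3
Never able to finish: T9 and T1.


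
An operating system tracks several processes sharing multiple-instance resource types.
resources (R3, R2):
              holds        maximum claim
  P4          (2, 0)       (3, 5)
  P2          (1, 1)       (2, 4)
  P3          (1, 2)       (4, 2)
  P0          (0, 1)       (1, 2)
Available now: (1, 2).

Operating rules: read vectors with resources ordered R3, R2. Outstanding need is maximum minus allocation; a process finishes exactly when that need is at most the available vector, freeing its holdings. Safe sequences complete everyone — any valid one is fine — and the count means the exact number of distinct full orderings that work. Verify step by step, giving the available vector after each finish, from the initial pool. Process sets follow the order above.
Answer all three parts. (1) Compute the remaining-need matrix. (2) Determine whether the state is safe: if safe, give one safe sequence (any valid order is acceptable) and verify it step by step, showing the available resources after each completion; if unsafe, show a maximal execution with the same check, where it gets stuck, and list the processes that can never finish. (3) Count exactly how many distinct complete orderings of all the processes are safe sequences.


(1) Outstanding need per process (order R3, R2):
  P4: (1, 5)
  P2: (1, 3)
  P3: (3, 0)
  P0: (1, 1)
(2) UNSAFE.
Key observation: after P0, P2 the pool peaks at (2, 4), and each blocked process is short somewhere: P4 on R2; P3 on R3.
The run P0, P2 cannot be extended any further. Walking it through:
  pool = (1, 2)
  P0 needs (1, 1) <= (1, 2) -> finishes; pool += (0, 1) = (1, 3)
  P2 needs (1, 3) <= (1, 3) -> finishes; pool += (1, 1) = (2, 4)
  P4 still needs (1, 5) but only (2, 4) is free — short on R2
  P3 still needs (3, 0) but only (2, 4) is free — short on R3
Processes that can never finish: P4 and P3.
(3) Exactly 0 of the possible complete orderings are safe sequences.


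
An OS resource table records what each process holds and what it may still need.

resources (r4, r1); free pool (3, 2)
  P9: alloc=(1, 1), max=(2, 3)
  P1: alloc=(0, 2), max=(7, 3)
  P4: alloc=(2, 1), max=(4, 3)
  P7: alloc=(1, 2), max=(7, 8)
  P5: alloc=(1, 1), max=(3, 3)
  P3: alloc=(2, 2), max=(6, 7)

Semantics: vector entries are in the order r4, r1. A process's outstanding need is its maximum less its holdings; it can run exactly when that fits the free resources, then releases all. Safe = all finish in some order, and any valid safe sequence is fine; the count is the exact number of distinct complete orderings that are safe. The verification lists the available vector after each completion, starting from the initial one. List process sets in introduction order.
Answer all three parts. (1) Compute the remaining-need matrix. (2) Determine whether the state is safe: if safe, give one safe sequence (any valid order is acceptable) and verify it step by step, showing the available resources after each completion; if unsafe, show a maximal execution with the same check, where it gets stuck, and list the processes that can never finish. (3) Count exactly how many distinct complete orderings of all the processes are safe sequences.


(1) Outstanding need per process (order r4, r1):
  P9: (1, 2)
  P1: (7, 1)
  P4: (2, 2)
  P7: (6, 6)
  P5: (2, 2)
  P3: (4, 5)
(2) SAFE — a valid safe sequence is P5, P4, P9, P1, P7, P3.
Key observation: at P5 the run first touches a limit — (2, 2) against (3, 2), exact on a resource it actually requests.
Verifying each step:
  pool = (3, 2)
  run P5 (needs (2, 2), free (3, 2)); after release of (1, 1) the pool is (4, 3)
  run P4 (needs (2, 2), free (4, 3)); after release of (2, 1) the pool is (6, 4)
  run P9 (needs (1, 2), free (6, 4)); after release of (1, 1) the pool is (7, 5)
  run P1 (needs (7, 1), free (7, 5)); after release of (0, 2) the pool is (7, 7)
  run P7 (needs (6, 6), free (7, 7)); after release of (1, 2) the pool is (8, 9)
  run P3 (needs (4, 5), free (8, 9)); after release of (2, 2) the pool is (10, 11)
(3) Precisely 24 of the possible complete orderings are safe sequences.


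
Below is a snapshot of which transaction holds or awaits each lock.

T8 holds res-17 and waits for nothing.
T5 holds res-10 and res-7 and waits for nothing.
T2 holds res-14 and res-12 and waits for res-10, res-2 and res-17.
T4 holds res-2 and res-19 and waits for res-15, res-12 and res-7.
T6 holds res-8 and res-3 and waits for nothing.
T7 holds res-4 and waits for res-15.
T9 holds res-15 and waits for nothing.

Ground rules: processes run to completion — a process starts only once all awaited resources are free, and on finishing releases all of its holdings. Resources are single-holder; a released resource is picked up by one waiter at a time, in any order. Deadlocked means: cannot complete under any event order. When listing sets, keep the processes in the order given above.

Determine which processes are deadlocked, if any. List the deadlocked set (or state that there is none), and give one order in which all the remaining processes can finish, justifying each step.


The deadlocked set is T2 and T4.
Key observation: the waits loop around T2 -> T4 -> T2 with no way out; no other process is dragged down with it.
The rest can finish in the order T9, T5, T6, T7, T8.
Verifying each step:
  run T9 (it waits on nothing); releases res-15
  run T5 (it waits on nothing); releases res-10 and res-7
  run T6 (it waits on nothing); releases res-8 and res-3
  T7 waits on res-15 — all released -> runs and releases res-4
  run T8 (it waits on nothing); releases res-17


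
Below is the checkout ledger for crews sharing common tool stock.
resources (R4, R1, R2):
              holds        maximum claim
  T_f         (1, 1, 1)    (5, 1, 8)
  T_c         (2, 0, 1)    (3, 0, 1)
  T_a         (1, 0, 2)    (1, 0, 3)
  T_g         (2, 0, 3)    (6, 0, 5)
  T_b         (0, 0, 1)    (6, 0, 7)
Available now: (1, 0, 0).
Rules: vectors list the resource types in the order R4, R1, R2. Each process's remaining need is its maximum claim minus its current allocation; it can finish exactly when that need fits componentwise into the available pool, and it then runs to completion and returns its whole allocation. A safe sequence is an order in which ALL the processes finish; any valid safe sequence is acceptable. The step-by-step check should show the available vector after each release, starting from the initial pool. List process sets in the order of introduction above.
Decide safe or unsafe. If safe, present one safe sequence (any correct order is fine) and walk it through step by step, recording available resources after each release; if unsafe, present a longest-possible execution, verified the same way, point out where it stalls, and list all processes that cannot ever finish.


SAFE. One safe sequence: T_c, T_a, T_g, T_b, T_f.
Key observation: reading the order forward, T_c is the first process whose need (1, 0, 0) meets the free pool (1, 0, 0) exactly on a resource it requests.
Walking it through:
  pool = (1, 0, 0)
  T_c needs (1, 0, 0) <= (1, 0, 0) -> finishes; pool += (2, 0, 1) = (3, 0, 1)
  T_a needs (0, 0, 1) <= (3, 0, 1) -> finishes; pool += (1, 0, 2) = (4, 0, 3)
  T_g needs (4, 0, 2) <= (4, 0, 3) -> finishes; pool += (2, 0, 3) = (6, 0, 6)
  T_b needs (6, 0, 6) <= (6, 0, 6) -> finishes; pool += (0, 0, 1) = (6, 0, 7)
  T_f needs (4, 0, 7) <= (6, 0, 7) -> finishes; pool += (1, 1, 1) = (7, 1, 8)


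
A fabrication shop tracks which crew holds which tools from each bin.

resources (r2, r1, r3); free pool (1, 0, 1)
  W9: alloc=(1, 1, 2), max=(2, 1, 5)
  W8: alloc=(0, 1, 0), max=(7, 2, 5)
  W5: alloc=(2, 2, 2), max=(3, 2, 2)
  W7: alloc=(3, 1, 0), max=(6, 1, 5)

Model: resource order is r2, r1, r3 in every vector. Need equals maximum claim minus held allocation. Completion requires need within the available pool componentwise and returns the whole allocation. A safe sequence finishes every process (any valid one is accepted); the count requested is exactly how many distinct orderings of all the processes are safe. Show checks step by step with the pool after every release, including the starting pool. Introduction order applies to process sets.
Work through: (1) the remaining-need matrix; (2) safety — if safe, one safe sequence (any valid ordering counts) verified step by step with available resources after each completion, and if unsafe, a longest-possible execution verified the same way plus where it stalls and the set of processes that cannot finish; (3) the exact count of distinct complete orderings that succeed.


(1) Need matrix, components ordered r2, r1, r3:
  W9: (1, 0, 3)
  W8: (7, 1, 5)
  W5: (1, 0, 0)
  W7: (3, 0, 5)
(2) SAFE, for example via the order W5, W9, W7, W8.
Key observation: the first exact fit in this order is W5 — it needs (1, 0, 0) with (1, 0, 1) free, meeting a requested resource to the last unit.
Walking it through:
  pool = (1, 0, 1)
  run W5 (needs (1, 0, 0), free (1, 0, 1)); after release of (2, 2, 2) the pool is (3, 2, 3)
  run W9 (needs (1, 0, 3), free (3, 2, 3)); after release of (1, 1, 2) the pool is (4, 3, 5)
  run W7 (needs (3, 0, 5), free (4, 3, 5)); after release of (3, 1, 0) the pool is (7, 4, 5)
  run W8 (needs (7, 1, 5), free (7, 4, 5)); after release of (0, 1, 0) the pool is (7, 5, 5)
(3) Exactly 1 of the possible complete orderings is a safe sequence.


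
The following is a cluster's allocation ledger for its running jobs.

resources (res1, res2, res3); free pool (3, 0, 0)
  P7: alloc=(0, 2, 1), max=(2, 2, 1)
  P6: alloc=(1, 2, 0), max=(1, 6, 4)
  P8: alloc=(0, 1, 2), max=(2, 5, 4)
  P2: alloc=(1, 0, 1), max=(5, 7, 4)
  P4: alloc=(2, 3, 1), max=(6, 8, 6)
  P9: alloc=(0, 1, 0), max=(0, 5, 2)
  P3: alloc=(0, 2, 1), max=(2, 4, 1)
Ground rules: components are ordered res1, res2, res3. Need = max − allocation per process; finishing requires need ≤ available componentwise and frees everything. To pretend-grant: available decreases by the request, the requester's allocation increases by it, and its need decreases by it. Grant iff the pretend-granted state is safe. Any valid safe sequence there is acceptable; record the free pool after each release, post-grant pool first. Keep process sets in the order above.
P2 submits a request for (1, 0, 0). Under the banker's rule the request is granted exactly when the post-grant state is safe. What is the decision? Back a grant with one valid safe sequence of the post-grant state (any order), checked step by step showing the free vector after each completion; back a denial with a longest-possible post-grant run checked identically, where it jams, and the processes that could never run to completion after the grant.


GRANT. The post-grant state is safe; one safe sequence: P7, P3, P9, P8, P6, P2, P4.
Key observation: with (2, 0, 0) left after the transfer, P7 can run at once — the state stays safe.
Verifying the post-grant state step by step:
  pool = (2, 0, 0)
  P7 needs (2, 0, 0) <= (2, 0, 0) -> finishes; pool += (0, 2, 1) = (2, 2, 1)
  P3 needs (2, 2, 0) <= (2, 2, 1) -> finishes; pool += (0, 2, 1) = (2, 4, 2)
  P9 needs (0, 4, 2) <= (2, 4, 2) -> finishes; pool += (0, 1, 0) = (2, 5, 2)
  P8 needs (2, 4, 2) <= (2, 5, 2) -> finishes; pool += (0, 1, 2) = (2, 6, 4)
  P6 needs (0, 4, 4) <= (2, 6, 4) -> finishes; pool += (1, 2, 0) = (3, 8, 4)
  P2 needs (3, 7, 3) <= (3, 8, 4) -> finishes; pool += (2, 0, 1) = (5, 8, 5)
  P4 needs (4, 5, 5) <= (5, 8, 5) -> finishes; pool += (2, 3, 1) = (7, 11, 6)
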